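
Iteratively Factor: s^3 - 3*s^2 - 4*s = (s + 1)*(s^2 - 4*s) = s*(s + 1)*(s - 4)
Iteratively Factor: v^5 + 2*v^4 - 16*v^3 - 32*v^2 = (v + 4)*(v^4 - 2*v^3 - 8*v^2) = v*(v + 4)*(v^3 - 2*v^2 - 8*v) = v^2*(v + 4)*(v^2 - 2*v - 8) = v^2*(v + 2)*(v + 4)*(v - 4)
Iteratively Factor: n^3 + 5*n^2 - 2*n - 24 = (n + 4)*(n^2 + n - 6) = (n + 3)*(n + 4)*(n - 2)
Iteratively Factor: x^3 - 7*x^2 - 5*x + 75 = (x - 5)*(x^2 - 2*x - 15) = (x - 5)*(x + 3)*(x - 5)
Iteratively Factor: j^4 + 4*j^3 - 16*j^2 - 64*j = (j)*(j^3 + 4*j^2 - 16*j - 64) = j*(j - 4)*(j^2 + 8*j + 16) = j*(j - 4)*(j + 4)*(j + 4)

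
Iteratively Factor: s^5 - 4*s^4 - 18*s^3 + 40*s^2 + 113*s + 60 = (s + 3)*(s^4 - 7*s^3 + 3*s^2 + 31*s + 20) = (s - 4)*(s + 3)*(s^3 - 3*s^2 - 9*s - 5) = (s - 5)*(s - 4)*(s + 3)*(s^2 + 2*s + 1) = (s - 5)*(s - 4)*(s + 1)*(s + 3)*(s + 1)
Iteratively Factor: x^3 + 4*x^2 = (x + 4)*(x^2) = x*(x + 4)*(x)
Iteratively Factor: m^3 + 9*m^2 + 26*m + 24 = (m + 3)*(m^2 + 6*m + 8) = (m + 3)*(m + 4)*(m + 2)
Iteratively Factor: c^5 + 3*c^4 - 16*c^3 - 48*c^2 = (c)*(c^4 + 3*c^3 - 16*c^2 - 48*c) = c*(c + 4)*(c^3 - c^2 - 12*c) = c^2*(c + 4)*(c^2 - c - 12) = c^2*(c + 3)*(c + 4)*(c - 4)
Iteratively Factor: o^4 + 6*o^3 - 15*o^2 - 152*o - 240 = (o + 3)*(o^3 + 3*o^2 - 24*o - 80) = (o - 5)*(o + 3)*(o^2 + 8*o + 16) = (o - 5)*(o + 3)*(o + 4)*(o + 4)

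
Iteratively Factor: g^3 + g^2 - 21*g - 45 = (g + 3)*(g^2 - 2*g - 15) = (g - 5)*(g + 3)*(g + 3)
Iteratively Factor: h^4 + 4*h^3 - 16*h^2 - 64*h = (h - 4)*(h^3 + 8*h^2 + 16*h) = (h - 4)*(h + 4)*(h^2 + 4*h) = h*(h - 4)*(h + 4)*(h + 4)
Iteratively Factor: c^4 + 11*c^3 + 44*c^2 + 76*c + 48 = (c + 4)*(c^3 + 7*c^2 + 16*c + 12) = (c + 3)*(c + 4)*(c^2 + 4*c + 4) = (c + 2)*(c + 3)*(c + 4)*(c + 2)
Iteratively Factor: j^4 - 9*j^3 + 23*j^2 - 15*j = (j - 1)*(j^3 - 8*j^2 + 15*j) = (j - 5)*(j - 1)*(j^2 - 3*j) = (j - 5)*(j - 3)*(j - 1)*(j)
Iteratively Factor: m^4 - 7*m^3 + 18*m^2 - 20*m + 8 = (m - 1)*(m^3 - 6*m^2 + 12*m - 8) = (m - 2)*(m - 1)*(m^2 - 4*m + 4) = (m - 2)^2*(m - 1)*(m - 2)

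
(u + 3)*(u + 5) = u^2 + 8*u + 15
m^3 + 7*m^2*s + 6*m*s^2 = m*(m + s)*(m + 6*s)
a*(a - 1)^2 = a^3 - 2*a^2 + a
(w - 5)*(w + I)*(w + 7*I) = w^3 - 5*w^2 + 8*I*w^2 - 7*w - 40*I*w + 35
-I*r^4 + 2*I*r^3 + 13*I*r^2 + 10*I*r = r*(r - 5)*(r + 2)*(-I*r - I)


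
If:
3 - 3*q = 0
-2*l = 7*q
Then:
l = -7/2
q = 1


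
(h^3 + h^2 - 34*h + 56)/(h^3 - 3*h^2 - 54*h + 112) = (h - 4)/(h - 8)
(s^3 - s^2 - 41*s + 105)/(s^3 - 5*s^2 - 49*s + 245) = (s - 3)/(s - 7)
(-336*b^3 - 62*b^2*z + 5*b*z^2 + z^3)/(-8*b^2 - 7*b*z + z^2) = (42*b^2 + 13*b*z + z^2)/(b + z)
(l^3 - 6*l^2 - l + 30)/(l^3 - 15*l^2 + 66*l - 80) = (l^2 - l - 6)/(l^2 - 10*l + 16)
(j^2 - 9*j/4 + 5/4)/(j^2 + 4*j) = (4*j^2 - 9*j + 5)/(4*j*(j + 4))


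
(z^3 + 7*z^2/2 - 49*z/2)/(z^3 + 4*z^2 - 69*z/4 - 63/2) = 2*z*(z + 7)/(2*z^2 + 15*z + 18)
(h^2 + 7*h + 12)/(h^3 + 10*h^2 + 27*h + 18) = (h + 4)/(h^2 + 7*h + 6)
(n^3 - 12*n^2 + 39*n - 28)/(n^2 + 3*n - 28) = (n^2 - 8*n + 7)/(n + 7)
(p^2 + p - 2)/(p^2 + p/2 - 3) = 2*(p - 1)/(2*p - 3)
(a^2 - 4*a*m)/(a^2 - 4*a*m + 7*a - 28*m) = a/(a + 7)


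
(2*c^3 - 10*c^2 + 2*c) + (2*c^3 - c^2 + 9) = 4*c^3 - 11*c^2 + 2*c + 9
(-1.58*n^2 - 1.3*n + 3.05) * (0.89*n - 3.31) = -1.4062*n^3 + 4.0728*n^2 + 7.0175*n - 10.0955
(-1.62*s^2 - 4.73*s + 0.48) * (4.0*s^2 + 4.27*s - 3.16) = -6.48*s^4 - 25.8374*s^3 - 13.1579*s^2 + 16.9964*s - 1.5168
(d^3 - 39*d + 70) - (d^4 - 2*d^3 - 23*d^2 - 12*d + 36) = -d^4 + 3*d^3 + 23*d^2 - 27*d + 34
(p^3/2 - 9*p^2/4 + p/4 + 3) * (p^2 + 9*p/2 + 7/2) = p^5/2 - 65*p^3/8 - 15*p^2/4 + 115*p/8 + 21/2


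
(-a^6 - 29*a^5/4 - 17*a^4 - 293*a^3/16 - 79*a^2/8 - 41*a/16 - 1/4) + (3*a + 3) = -a^6 - 29*a^5/4 - 17*a^4 - 293*a^3/16 - 79*a^2/8 + 7*a/16 + 11/4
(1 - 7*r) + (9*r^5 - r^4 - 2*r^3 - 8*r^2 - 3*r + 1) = 9*r^5 - r^4 - 2*r^3 - 8*r^2 - 10*r + 2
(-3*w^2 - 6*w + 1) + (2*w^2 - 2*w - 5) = -w^2 - 8*w - 4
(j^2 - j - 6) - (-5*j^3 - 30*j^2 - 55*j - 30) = 5*j^3 + 31*j^2 + 54*j + 24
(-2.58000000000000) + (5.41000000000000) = 2.83000000000000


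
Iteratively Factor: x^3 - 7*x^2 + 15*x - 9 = (x - 3)*(x^2 - 4*x + 3) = (x - 3)^2*(x - 1)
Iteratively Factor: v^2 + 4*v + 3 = (v + 1)*(v + 3)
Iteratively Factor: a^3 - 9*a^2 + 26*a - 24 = (a - 2)*(a^2 - 7*a + 12) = (a - 4)*(a - 2)*(a - 3)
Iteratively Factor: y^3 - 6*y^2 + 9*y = (y - 3)*(y^2 - 3*y) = y*(y - 3)*(y - 3)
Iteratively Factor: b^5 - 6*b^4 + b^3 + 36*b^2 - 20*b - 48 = (b - 4)*(b^4 - 2*b^3 - 7*b^2 + 8*b + 12) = (b - 4)*(b + 2)*(b^3 - 4*b^2 + b + 6) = (b - 4)*(b - 3)*(b + 2)*(b^2 - b - 2) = (b - 4)*(b - 3)*(b + 1)*(b + 2)*(b - 2)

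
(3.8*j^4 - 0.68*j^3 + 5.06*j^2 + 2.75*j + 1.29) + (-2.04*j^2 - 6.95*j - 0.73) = 3.8*j^4 - 0.68*j^3 + 3.02*j^2 - 4.2*j + 0.56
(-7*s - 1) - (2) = -7*s - 3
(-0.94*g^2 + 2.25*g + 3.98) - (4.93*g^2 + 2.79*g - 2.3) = -5.87*g^2 - 0.54*g + 6.28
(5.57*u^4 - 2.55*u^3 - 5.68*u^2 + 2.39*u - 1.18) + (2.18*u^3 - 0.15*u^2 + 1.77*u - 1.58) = 5.57*u^4 - 0.37*u^3 - 5.83*u^2 + 4.16*u - 2.76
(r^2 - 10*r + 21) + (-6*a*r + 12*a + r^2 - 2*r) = -6*a*r + 12*a + 2*r^2 - 12*r + 21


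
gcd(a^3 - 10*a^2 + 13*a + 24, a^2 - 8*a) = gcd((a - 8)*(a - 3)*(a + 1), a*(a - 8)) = a - 8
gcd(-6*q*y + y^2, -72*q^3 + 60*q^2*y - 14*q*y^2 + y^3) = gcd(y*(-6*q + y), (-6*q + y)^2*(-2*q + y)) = -6*q + y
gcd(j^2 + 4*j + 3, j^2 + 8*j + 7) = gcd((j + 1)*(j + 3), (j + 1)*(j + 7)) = j + 1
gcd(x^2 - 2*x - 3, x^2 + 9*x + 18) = 1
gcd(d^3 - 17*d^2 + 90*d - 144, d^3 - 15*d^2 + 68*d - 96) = d^2 - 11*d + 24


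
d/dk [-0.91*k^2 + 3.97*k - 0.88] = 3.97 - 1.82*k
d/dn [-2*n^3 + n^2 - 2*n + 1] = -6*n^2 + 2*n - 2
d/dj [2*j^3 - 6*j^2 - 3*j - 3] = 6*j^2 - 12*j - 3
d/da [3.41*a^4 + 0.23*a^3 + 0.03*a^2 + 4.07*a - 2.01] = 13.64*a^3 + 0.69*a^2 + 0.06*a + 4.07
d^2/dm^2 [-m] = 0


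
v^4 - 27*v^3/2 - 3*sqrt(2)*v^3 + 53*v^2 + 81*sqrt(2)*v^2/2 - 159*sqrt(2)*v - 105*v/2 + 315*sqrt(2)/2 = (v - 7)*(v - 5)*(v - 3/2)*(v - 3*sqrt(2))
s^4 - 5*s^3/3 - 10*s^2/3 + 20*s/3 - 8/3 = (s - 2)*(s - 1)*(s - 2/3)*(s + 2)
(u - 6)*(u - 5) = u^2 - 11*u + 30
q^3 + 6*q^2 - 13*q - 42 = (q - 3)*(q + 2)*(q + 7)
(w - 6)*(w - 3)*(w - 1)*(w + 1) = w^4 - 9*w^3 + 17*w^2 + 9*w - 18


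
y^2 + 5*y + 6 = (y + 2)*(y + 3)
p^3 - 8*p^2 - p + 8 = (p - 8)*(p - 1)*(p + 1)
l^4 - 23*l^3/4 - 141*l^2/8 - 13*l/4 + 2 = (l - 8)*(l - 1/4)*(l + 1/2)*(l + 2)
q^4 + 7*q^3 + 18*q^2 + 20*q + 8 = (q + 1)*(q + 2)^3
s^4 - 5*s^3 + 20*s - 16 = (s - 4)*(s - 2)*(s - 1)*(s + 2)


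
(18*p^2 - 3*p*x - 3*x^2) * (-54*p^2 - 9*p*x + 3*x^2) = -972*p^4 + 243*p^2*x^2 + 18*p*x^3 - 9*x^4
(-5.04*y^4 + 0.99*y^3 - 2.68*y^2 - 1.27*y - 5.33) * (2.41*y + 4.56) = -12.1464*y^5 - 20.5965*y^4 - 1.9444*y^3 - 15.2815*y^2 - 18.6365*y - 24.3048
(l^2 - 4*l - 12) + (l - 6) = l^2 - 3*l - 18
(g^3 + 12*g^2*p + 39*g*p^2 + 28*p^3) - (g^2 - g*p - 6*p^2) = g^3 + 12*g^2*p - g^2 + 39*g*p^2 + g*p + 28*p^3 + 6*p^2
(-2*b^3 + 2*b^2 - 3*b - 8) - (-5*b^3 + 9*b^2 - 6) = 3*b^3 - 7*b^2 - 3*b - 2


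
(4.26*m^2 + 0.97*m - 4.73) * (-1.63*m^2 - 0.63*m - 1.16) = -6.9438*m^4 - 4.2649*m^3 + 2.1572*m^2 + 1.8547*m + 5.4868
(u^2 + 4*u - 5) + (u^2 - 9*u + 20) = 2*u^2 - 5*u + 15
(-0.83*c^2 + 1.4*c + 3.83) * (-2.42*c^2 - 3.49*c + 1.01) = 2.0086*c^4 - 0.4913*c^3 - 14.9929*c^2 - 11.9527*c + 3.8683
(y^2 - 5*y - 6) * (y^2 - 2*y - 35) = y^4 - 7*y^3 - 31*y^2 + 187*y + 210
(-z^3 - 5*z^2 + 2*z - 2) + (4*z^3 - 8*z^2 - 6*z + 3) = 3*z^3 - 13*z^2 - 4*z + 1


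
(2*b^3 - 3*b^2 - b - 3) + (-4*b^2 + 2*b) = 2*b^3 - 7*b^2 + b - 3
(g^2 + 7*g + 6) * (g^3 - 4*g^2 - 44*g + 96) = g^5 + 3*g^4 - 66*g^3 - 236*g^2 + 408*g + 576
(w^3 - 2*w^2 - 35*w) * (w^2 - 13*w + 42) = w^5 - 15*w^4 + 33*w^3 + 371*w^2 - 1470*w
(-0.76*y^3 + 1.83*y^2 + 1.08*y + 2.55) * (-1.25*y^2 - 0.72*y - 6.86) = 0.95*y^5 - 1.7403*y^4 + 2.546*y^3 - 16.5189*y^2 - 9.2448*y - 17.493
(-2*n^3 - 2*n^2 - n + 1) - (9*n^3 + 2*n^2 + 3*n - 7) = -11*n^3 - 4*n^2 - 4*n + 8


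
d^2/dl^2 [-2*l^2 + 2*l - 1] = -4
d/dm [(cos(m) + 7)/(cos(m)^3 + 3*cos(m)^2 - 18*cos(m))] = 2*(cos(m)^3 + 12*cos(m)^2 + 21*cos(m) - 63)*sin(m)/((cos(m) - 3)^2*(cos(m) + 6)^2*cos(m)^2)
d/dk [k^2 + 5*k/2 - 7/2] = 2*k + 5/2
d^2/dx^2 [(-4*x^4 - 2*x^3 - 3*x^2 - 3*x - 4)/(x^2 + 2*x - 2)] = 2*(-4*x^6 - 24*x^5 - 24*x^4 + 119*x^3 - 102*x^2 - 66*x - 48)/(x^6 + 6*x^5 + 6*x^4 - 16*x^3 - 12*x^2 + 24*x - 8)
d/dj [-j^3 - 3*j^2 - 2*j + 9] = -3*j^2 - 6*j - 2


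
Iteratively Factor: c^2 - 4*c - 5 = (c + 1)*(c - 5)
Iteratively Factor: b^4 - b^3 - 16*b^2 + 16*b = (b - 4)*(b^3 + 3*b^2 - 4*b) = (b - 4)*(b + 4)*(b^2 - b) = (b - 4)*(b - 1)*(b + 4)*(b)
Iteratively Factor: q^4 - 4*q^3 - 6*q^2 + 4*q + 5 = (q + 1)*(q^3 - 5*q^2 - q + 5) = (q - 1)*(q + 1)*(q^2 - 4*q - 5) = (q - 5)*(q - 1)*(q + 1)*(q + 1)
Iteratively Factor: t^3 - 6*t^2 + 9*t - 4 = (t - 1)*(t^2 - 5*t + 4) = (t - 1)^2*(t - 4)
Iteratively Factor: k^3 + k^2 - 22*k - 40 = (k - 5)*(k^2 + 6*k + 8) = (k - 5)*(k + 2)*(k + 4)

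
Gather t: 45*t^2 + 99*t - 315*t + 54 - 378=45*t^2 - 216*t - 324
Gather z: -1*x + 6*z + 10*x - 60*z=9*x - 54*z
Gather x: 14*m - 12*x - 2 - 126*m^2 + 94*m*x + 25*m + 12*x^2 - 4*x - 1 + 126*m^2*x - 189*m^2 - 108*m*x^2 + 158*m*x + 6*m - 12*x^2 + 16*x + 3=-315*m^2 - 108*m*x^2 + 45*m + x*(126*m^2 + 252*m)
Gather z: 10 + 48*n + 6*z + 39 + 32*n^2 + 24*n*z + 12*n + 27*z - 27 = 32*n^2 + 60*n + z*(24*n + 33) + 22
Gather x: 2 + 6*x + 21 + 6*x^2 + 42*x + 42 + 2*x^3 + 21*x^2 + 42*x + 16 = 2*x^3 + 27*x^2 + 90*x + 81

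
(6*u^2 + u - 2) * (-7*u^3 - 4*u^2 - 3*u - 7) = -42*u^5 - 31*u^4 - 8*u^3 - 37*u^2 - u + 14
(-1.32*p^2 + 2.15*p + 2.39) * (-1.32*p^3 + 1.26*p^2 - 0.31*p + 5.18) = 1.7424*p^5 - 4.5012*p^4 - 0.0366000000000002*p^3 - 4.4927*p^2 + 10.3961*p + 12.3802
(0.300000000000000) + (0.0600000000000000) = 0.360000000000000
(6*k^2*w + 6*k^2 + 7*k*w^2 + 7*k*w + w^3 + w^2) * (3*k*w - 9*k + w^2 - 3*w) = 18*k^3*w^2 - 36*k^3*w - 54*k^3 + 27*k^2*w^3 - 54*k^2*w^2 - 81*k^2*w + 10*k*w^4 - 20*k*w^3 - 30*k*w^2 + w^5 - 2*w^4 - 3*w^3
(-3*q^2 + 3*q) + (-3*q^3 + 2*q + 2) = -3*q^3 - 3*q^2 + 5*q + 2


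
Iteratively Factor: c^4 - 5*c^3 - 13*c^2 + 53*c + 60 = (c + 1)*(c^3 - 6*c^2 - 7*c + 60) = (c - 5)*(c + 1)*(c^2 - c - 12) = (c - 5)*(c + 1)*(c + 3)*(c - 4)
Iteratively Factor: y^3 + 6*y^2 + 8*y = (y)*(y^2 + 6*y + 8) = y*(y + 4)*(y + 2)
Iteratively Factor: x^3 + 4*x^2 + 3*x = (x + 3)*(x^2 + x) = (x + 1)*(x + 3)*(x)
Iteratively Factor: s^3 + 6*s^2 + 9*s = (s + 3)*(s^2 + 3*s) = s*(s + 3)*(s + 3)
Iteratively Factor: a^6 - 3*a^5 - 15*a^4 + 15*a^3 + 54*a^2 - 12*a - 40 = (a + 2)*(a^5 - 5*a^4 - 5*a^3 + 25*a^2 + 4*a - 20) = (a - 5)*(a + 2)*(a^4 - 5*a^2 + 4) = (a - 5)*(a - 1)*(a + 2)*(a^3 + a^2 - 4*a - 4) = (a - 5)*(a - 2)*(a - 1)*(a + 2)*(a^2 + 3*a + 2) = (a - 5)*(a - 2)*(a - 1)*(a + 1)*(a + 2)*(a + 2)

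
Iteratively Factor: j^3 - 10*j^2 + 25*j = (j - 5)*(j^2 - 5*j) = j*(j - 5)*(j - 5)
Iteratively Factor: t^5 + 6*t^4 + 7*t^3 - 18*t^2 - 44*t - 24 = (t + 3)*(t^4 + 3*t^3 - 2*t^2 - 12*t - 8) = (t + 2)*(t + 3)*(t^3 + t^2 - 4*t - 4) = (t + 2)^2*(t + 3)*(t^2 - t - 2) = (t + 1)*(t + 2)^2*(t + 3)*(t - 2)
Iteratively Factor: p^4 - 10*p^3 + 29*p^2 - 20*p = (p - 4)*(p^3 - 6*p^2 + 5*p) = (p - 5)*(p - 4)*(p^2 - p) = (p - 5)*(p - 4)*(p - 1)*(p)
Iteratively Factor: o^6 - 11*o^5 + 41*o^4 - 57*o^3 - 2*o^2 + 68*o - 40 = (o - 5)*(o^5 - 6*o^4 + 11*o^3 - 2*o^2 - 12*o + 8) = (o - 5)*(o + 1)*(o^4 - 7*o^3 + 18*o^2 - 20*o + 8) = (o - 5)*(o - 2)*(o + 1)*(o^3 - 5*o^2 + 8*o - 4) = (o - 5)*(o - 2)^2*(o + 1)*(o^2 - 3*o + 2) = (o - 5)*(o - 2)^2*(o - 1)*(o + 1)*(o - 2)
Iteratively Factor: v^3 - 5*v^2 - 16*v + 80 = (v - 5)*(v^2 - 16) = (v - 5)*(v - 4)*(v + 4)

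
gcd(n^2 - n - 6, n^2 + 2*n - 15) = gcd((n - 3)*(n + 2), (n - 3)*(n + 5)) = n - 3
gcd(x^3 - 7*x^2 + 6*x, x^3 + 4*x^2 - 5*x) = x^2 - x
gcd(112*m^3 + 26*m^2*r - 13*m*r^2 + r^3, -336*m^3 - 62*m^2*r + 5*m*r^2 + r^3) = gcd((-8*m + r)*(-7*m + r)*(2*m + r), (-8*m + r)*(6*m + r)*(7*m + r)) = -8*m + r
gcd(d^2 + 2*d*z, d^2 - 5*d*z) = d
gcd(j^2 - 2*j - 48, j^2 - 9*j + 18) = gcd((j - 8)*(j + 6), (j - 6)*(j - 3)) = 1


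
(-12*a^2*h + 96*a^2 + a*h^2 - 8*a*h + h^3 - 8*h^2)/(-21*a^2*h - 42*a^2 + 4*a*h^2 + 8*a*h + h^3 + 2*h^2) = (4*a*h - 32*a + h^2 - 8*h)/(7*a*h + 14*a + h^2 + 2*h)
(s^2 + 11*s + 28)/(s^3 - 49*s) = (s + 4)/(s*(s - 7))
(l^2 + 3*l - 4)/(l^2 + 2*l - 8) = (l - 1)/(l - 2)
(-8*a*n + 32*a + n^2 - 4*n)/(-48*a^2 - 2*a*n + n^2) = (n - 4)/(6*a + n)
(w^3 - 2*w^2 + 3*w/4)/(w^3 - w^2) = (w^2 - 2*w + 3/4)/(w*(w - 1))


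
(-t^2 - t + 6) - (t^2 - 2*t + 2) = -2*t^2 + t + 4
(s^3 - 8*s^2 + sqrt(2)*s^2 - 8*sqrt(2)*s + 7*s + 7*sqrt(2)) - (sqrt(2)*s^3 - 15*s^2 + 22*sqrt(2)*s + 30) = -sqrt(2)*s^3 + s^3 + sqrt(2)*s^2 + 7*s^2 - 30*sqrt(2)*s + 7*s - 30 + 7*sqrt(2)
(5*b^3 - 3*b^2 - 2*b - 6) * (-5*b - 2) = -25*b^4 + 5*b^3 + 16*b^2 + 34*b + 12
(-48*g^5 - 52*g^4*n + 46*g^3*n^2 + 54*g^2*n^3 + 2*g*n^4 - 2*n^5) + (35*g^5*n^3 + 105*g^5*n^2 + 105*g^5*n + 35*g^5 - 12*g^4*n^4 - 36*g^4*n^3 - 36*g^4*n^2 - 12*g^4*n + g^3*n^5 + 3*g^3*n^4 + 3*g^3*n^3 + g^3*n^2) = 35*g^5*n^3 + 105*g^5*n^2 + 105*g^5*n - 13*g^5 - 12*g^4*n^4 - 36*g^4*n^3 - 36*g^4*n^2 - 64*g^4*n + g^3*n^5 + 3*g^3*n^4 + 3*g^3*n^3 + 47*g^3*n^2 + 54*g^2*n^3 + 2*g*n^4 - 2*n^5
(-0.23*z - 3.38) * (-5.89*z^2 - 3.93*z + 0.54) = 1.3547*z^3 + 20.8121*z^2 + 13.1592*z - 1.8252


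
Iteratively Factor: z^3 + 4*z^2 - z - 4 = (z - 1)*(z^2 + 5*z + 4) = (z - 1)*(z + 1)*(z + 4)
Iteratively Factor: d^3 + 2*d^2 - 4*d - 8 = (d + 2)*(d^2 - 4) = (d - 2)*(d + 2)*(d + 2)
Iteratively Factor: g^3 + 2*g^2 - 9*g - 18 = (g + 2)*(g^2 - 9) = (g + 2)*(g + 3)*(g - 3)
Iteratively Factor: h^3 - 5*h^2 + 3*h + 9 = (h + 1)*(h^2 - 6*h + 9) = (h - 3)*(h + 1)*(h - 3)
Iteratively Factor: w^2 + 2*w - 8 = (w + 4)*(w - 2)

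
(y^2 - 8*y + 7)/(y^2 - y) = (y - 7)/y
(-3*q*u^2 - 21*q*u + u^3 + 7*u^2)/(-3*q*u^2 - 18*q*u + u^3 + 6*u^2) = (u + 7)/(u + 6)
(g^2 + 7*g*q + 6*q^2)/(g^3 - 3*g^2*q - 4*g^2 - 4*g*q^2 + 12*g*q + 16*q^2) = (-g - 6*q)/(-g^2 + 4*g*q + 4*g - 16*q)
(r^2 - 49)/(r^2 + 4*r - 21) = (r - 7)/(r - 3)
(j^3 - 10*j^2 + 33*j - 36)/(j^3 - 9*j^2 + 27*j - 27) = (j - 4)/(j - 3)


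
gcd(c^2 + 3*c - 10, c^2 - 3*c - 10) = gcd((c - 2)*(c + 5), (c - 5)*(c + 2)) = 1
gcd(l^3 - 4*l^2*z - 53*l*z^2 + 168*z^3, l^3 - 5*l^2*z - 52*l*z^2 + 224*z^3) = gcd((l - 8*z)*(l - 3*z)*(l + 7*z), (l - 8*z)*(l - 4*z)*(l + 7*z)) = -l^2 + l*z + 56*z^2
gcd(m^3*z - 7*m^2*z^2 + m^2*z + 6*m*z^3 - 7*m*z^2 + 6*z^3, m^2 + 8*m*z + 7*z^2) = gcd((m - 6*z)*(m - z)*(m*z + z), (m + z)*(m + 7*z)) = 1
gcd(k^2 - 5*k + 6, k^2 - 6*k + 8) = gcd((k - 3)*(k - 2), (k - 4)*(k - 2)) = k - 2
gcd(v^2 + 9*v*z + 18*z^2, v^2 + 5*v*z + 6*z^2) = v + 3*z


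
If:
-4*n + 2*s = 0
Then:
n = s/2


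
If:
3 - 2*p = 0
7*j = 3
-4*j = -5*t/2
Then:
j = 3/7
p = 3/2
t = 24/35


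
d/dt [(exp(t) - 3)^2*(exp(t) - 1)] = (exp(t) - 3)*(3*exp(t) - 5)*exp(t)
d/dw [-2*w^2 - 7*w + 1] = -4*w - 7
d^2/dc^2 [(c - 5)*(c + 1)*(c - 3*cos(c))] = 3*c^2*cos(c) - 12*sqrt(2)*c*cos(c + pi/4) + 6*c - 24*sin(c) - 21*cos(c) - 8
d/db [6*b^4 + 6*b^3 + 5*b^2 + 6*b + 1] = 24*b^3 + 18*b^2 + 10*b + 6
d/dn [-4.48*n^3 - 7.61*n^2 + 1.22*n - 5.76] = -13.44*n^2 - 15.22*n + 1.22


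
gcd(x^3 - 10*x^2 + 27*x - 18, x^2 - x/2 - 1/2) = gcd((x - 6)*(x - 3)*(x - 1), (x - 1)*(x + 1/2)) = x - 1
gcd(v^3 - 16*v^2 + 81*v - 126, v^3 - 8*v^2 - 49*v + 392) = v - 7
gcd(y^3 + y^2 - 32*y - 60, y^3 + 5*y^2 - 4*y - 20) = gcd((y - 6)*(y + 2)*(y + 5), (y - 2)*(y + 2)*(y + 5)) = y^2 + 7*y + 10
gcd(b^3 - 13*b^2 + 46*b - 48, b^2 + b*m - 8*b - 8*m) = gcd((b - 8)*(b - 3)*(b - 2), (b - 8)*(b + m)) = b - 8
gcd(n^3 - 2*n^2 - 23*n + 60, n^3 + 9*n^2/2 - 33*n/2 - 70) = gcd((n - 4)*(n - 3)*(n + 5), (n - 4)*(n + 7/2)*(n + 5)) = n^2 + n - 20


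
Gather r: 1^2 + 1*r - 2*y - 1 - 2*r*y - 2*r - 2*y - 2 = r*(-2*y - 1) - 4*y - 2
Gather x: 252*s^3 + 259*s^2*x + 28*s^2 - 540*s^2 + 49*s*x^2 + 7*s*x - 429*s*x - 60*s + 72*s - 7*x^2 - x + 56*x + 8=252*s^3 - 512*s^2 + 12*s + x^2*(49*s - 7) + x*(259*s^2 - 422*s + 55) + 8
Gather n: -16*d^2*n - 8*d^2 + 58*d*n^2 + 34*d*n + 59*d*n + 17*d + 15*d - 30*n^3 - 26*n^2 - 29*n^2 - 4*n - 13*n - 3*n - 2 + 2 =-8*d^2 + 32*d - 30*n^3 + n^2*(58*d - 55) + n*(-16*d^2 + 93*d - 20)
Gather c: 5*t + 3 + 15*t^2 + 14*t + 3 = 15*t^2 + 19*t + 6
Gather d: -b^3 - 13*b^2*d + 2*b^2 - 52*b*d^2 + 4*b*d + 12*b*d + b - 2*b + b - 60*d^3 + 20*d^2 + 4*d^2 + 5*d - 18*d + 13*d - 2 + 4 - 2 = -b^3 + 2*b^2 - 60*d^3 + d^2*(24 - 52*b) + d*(-13*b^2 + 16*b)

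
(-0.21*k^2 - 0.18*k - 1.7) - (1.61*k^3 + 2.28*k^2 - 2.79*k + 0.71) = -1.61*k^3 - 2.49*k^2 + 2.61*k - 2.41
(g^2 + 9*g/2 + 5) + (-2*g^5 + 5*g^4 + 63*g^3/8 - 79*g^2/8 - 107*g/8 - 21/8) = -2*g^5 + 5*g^4 + 63*g^3/8 - 71*g^2/8 - 71*g/8 + 19/8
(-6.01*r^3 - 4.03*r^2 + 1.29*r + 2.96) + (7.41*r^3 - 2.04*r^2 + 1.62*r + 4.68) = 1.4*r^3 - 6.07*r^2 + 2.91*r + 7.64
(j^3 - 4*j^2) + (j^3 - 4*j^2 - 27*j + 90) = 2*j^3 - 8*j^2 - 27*j + 90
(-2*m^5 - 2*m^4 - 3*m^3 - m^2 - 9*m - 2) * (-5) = 10*m^5 + 10*m^4 + 15*m^3 + 5*m^2 + 45*m + 10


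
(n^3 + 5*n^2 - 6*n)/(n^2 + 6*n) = n - 1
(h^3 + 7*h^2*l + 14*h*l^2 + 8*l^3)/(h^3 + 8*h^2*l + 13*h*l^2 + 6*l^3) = (h^2 + 6*h*l + 8*l^2)/(h^2 + 7*h*l + 6*l^2)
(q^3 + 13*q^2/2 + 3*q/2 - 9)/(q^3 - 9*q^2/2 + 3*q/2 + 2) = (2*q^2 + 15*q + 18)/(2*q^2 - 7*q - 4)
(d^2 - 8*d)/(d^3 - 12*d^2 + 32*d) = 1/(d - 4)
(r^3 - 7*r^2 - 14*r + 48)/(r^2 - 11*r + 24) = (r^2 + r - 6)/(r - 3)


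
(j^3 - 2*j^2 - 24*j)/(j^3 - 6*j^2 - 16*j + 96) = j/(j - 4)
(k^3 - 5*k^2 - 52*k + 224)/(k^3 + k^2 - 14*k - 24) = (k^2 - k - 56)/(k^2 + 5*k + 6)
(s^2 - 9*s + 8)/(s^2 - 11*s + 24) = (s - 1)/(s - 3)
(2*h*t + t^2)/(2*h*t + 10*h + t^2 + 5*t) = t/(t + 5)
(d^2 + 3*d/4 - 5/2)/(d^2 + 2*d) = (d - 5/4)/d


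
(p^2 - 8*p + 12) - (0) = p^2 - 8*p + 12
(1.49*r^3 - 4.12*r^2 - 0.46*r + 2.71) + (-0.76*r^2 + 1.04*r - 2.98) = 1.49*r^3 - 4.88*r^2 + 0.58*r - 0.27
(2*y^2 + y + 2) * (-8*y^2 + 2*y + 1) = -16*y^4 - 4*y^3 - 12*y^2 + 5*y + 2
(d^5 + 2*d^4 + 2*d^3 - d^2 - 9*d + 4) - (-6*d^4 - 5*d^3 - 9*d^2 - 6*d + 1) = d^5 + 8*d^4 + 7*d^3 + 8*d^2 - 3*d + 3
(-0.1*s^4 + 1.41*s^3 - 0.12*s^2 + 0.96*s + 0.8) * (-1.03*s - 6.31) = 0.103*s^5 - 0.8213*s^4 - 8.7735*s^3 - 0.2316*s^2 - 6.8816*s - 5.048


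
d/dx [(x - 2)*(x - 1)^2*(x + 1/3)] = 4*x^3 - 11*x^2 + 22*x/3 - 1/3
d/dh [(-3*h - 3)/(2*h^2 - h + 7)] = 3*(-2*h^2 + h + (h + 1)*(4*h - 1) - 7)/(2*h^2 - h + 7)^2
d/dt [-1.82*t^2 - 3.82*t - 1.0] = -3.64*t - 3.82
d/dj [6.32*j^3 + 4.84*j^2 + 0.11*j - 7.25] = 18.96*j^2 + 9.68*j + 0.11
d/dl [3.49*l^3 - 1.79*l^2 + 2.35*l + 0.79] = 10.47*l^2 - 3.58*l + 2.35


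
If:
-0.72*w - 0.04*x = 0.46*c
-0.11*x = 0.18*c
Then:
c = -0.611111111111111*x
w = 0.334876543209877*x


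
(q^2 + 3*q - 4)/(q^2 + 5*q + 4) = (q - 1)/(q + 1)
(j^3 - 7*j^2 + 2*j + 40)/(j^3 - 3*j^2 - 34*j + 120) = (j + 2)/(j + 6)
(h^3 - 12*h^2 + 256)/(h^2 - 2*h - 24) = (h^2 - 16*h + 64)/(h - 6)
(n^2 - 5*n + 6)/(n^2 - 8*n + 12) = (n - 3)/(n - 6)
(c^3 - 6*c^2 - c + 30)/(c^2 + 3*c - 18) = (c^2 - 3*c - 10)/(c + 6)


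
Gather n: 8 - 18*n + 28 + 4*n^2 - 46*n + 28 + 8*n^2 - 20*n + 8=12*n^2 - 84*n + 72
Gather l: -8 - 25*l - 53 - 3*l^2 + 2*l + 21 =-3*l^2 - 23*l - 40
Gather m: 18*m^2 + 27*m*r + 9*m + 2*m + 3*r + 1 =18*m^2 + m*(27*r + 11) + 3*r + 1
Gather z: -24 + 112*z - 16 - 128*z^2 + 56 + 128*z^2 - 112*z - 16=0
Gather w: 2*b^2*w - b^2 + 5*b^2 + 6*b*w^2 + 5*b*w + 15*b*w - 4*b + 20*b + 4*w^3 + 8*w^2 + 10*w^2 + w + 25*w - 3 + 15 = 4*b^2 + 16*b + 4*w^3 + w^2*(6*b + 18) + w*(2*b^2 + 20*b + 26) + 12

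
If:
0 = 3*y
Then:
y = 0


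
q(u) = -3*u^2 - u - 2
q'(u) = -6*u - 1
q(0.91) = -5.39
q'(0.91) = -6.46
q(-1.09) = -4.47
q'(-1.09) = 5.54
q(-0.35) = -2.02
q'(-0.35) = 1.10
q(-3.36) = -32.51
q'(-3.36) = 19.16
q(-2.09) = -13.01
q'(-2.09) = 11.54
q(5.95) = -114.16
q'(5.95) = -36.70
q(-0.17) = -1.92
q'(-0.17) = 0.02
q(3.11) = -34.13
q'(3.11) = -19.66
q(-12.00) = -422.00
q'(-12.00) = 71.00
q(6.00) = -116.00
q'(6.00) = -37.00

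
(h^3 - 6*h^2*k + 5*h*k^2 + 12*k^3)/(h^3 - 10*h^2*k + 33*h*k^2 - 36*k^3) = (h + k)/(h - 3*k)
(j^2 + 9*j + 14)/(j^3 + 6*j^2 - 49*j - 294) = (j + 2)/(j^2 - j - 42)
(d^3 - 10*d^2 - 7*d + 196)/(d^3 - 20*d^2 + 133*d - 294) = (d + 4)/(d - 6)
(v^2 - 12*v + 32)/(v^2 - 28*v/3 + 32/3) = 3*(v - 4)/(3*v - 4)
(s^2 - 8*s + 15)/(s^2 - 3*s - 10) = (s - 3)/(s + 2)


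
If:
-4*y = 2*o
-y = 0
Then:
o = 0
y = 0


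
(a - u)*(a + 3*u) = a^2 + 2*a*u - 3*u^2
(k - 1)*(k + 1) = k^2 - 1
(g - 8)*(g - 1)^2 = g^3 - 10*g^2 + 17*g - 8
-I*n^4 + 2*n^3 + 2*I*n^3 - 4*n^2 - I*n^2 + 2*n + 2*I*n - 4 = (n - 2)*(n - I)*(n + 2*I)*(-I*n + 1)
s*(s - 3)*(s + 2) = s^3 - s^2 - 6*s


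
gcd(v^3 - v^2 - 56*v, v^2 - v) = v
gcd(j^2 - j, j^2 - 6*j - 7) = 1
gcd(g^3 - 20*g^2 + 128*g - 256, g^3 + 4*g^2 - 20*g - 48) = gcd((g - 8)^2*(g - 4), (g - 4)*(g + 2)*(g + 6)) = g - 4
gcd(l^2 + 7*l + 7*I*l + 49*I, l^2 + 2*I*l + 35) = l + 7*I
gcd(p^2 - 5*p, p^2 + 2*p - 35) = p - 5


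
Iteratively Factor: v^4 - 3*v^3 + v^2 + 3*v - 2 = (v - 1)*(v^3 - 2*v^2 - v + 2) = (v - 1)*(v + 1)*(v^2 - 3*v + 2) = (v - 2)*(v - 1)*(v + 1)*(v - 1)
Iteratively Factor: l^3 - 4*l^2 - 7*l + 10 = (l - 5)*(l^2 + l - 2) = (l - 5)*(l - 1)*(l + 2)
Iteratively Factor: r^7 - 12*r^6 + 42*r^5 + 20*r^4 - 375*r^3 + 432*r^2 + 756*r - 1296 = (r + 2)*(r^6 - 14*r^5 + 70*r^4 - 120*r^3 - 135*r^2 + 702*r - 648) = (r - 3)*(r + 2)*(r^5 - 11*r^4 + 37*r^3 - 9*r^2 - 162*r + 216) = (r - 3)^2*(r + 2)*(r^4 - 8*r^3 + 13*r^2 + 30*r - 72) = (r - 3)^3*(r + 2)*(r^3 - 5*r^2 - 2*r + 24) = (r - 4)*(r - 3)^3*(r + 2)*(r^2 - r - 6) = (r - 4)*(r - 3)^3*(r + 2)^2*(r - 3)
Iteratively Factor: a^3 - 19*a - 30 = (a + 2)*(a^2 - 2*a - 15) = (a - 5)*(a + 2)*(a + 3)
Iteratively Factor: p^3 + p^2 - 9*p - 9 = (p + 3)*(p^2 - 2*p - 3) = (p - 3)*(p + 3)*(p + 1)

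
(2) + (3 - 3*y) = 5 - 3*y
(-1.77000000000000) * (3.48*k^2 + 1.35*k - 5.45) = -6.1596*k^2 - 2.3895*k + 9.6465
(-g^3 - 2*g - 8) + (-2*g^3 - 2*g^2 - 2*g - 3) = -3*g^3 - 2*g^2 - 4*g - 11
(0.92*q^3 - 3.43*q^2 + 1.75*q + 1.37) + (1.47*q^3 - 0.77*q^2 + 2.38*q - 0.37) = 2.39*q^3 - 4.2*q^2 + 4.13*q + 1.0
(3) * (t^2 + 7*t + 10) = 3*t^2 + 21*t + 30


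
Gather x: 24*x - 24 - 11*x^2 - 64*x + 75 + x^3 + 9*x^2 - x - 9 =x^3 - 2*x^2 - 41*x + 42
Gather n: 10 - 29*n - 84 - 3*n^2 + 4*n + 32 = -3*n^2 - 25*n - 42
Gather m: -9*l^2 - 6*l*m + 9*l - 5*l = -9*l^2 - 6*l*m + 4*l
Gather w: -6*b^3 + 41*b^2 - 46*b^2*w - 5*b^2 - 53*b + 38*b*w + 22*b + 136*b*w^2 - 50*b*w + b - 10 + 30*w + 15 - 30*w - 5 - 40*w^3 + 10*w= -6*b^3 + 36*b^2 + 136*b*w^2 - 30*b - 40*w^3 + w*(-46*b^2 - 12*b + 10)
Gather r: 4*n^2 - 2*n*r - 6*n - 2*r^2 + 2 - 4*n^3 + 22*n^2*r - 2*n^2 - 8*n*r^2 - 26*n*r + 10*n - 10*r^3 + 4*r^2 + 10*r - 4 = -4*n^3 + 2*n^2 + 4*n - 10*r^3 + r^2*(2 - 8*n) + r*(22*n^2 - 28*n + 10) - 2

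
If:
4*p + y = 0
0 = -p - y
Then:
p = 0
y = 0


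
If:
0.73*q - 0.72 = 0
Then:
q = 0.99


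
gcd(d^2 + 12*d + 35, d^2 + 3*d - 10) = d + 5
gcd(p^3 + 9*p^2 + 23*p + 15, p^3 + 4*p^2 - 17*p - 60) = p^2 + 8*p + 15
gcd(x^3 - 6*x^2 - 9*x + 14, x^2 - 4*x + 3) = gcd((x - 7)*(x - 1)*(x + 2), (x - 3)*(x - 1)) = x - 1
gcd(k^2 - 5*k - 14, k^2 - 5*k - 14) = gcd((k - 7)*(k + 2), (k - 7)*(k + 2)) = k^2 - 5*k - 14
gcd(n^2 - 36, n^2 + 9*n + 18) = n + 6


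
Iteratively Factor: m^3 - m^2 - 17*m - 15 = (m - 5)*(m^2 + 4*m + 3) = (m - 5)*(m + 3)*(m + 1)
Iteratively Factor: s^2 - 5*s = (s)*(s - 5)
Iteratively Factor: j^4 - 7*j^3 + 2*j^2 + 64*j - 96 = (j - 4)*(j^3 - 3*j^2 - 10*j + 24) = (j - 4)^2*(j^2 + j - 6) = (j - 4)^2*(j - 2)*(j + 3)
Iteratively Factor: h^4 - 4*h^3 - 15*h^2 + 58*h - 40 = (h - 1)*(h^3 - 3*h^2 - 18*h + 40) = (h - 5)*(h - 1)*(h^2 + 2*h - 8) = (h - 5)*(h - 1)*(h + 4)*(h - 2)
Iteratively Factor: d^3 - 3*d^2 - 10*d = (d)*(d^2 - 3*d - 10) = d*(d - 5)*(d + 2)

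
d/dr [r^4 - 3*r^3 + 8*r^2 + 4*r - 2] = 4*r^3 - 9*r^2 + 16*r + 4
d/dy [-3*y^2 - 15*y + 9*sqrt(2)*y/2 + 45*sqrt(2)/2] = -6*y - 15 + 9*sqrt(2)/2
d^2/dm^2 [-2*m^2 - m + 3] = -4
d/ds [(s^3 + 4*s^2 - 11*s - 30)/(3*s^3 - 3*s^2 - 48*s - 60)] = 5*(-s^2 + 2*s - 13)/(3*(s^4 - 6*s^3 - 11*s^2 + 60*s + 100))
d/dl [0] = 0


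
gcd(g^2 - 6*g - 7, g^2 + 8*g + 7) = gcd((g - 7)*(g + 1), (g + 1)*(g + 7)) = g + 1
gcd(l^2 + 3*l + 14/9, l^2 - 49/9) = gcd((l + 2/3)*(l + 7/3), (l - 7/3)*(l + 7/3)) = l + 7/3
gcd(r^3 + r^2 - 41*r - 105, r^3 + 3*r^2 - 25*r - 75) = r^2 + 8*r + 15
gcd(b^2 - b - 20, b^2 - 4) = 1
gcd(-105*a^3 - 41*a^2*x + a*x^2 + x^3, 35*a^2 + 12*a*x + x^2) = 5*a + x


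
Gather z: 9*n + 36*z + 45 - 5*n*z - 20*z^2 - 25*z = 9*n - 20*z^2 + z*(11 - 5*n) + 45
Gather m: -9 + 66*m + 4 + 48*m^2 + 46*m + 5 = 48*m^2 + 112*m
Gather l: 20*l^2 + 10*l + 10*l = 20*l^2 + 20*l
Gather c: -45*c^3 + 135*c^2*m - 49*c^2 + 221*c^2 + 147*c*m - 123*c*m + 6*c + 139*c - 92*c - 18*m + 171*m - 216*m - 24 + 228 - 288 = -45*c^3 + c^2*(135*m + 172) + c*(24*m + 53) - 63*m - 84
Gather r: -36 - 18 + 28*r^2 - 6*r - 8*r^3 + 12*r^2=-8*r^3 + 40*r^2 - 6*r - 54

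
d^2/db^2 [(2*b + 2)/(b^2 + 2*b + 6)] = 4*(3*(-b - 1)*(b^2 + 2*b + 6) + 4*(b + 1)^3)/(b^2 + 2*b + 6)^3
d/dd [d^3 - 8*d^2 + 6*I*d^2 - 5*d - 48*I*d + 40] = 3*d^2 + d*(-16 + 12*I) - 5 - 48*I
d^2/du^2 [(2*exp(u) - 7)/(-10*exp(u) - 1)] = (720*exp(u) - 72)*exp(u)/(1000*exp(3*u) + 300*exp(2*u) + 30*exp(u) + 1)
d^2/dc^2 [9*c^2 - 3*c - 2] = 18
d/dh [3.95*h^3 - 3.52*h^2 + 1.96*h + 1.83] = 11.85*h^2 - 7.04*h + 1.96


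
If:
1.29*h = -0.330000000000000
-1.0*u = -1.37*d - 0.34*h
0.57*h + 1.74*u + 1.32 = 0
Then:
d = -0.43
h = -0.26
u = -0.67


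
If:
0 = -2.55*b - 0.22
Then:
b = -0.09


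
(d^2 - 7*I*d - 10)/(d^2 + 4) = (d - 5*I)/(d + 2*I)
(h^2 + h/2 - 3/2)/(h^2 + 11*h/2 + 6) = (h - 1)/(h + 4)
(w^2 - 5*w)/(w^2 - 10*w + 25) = w/(w - 5)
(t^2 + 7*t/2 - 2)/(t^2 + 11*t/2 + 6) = (2*t - 1)/(2*t + 3)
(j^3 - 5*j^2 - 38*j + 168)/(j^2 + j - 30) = (j^2 - 11*j + 28)/(j - 5)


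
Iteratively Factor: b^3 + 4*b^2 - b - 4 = (b - 1)*(b^2 + 5*b + 4) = (b - 1)*(b + 4)*(b + 1)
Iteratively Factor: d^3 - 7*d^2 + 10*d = (d - 5)*(d^2 - 2*d) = d*(d - 5)*(d - 2)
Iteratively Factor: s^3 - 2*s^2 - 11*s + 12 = (s - 4)*(s^2 + 2*s - 3) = (s - 4)*(s + 3)*(s - 1)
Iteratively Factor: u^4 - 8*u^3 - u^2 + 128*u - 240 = (u - 5)*(u^3 - 3*u^2 - 16*u + 48) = (u - 5)*(u + 4)*(u^2 - 7*u + 12) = (u - 5)*(u - 3)*(u + 4)*(u - 4)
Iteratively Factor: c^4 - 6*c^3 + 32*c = (c + 2)*(c^3 - 8*c^2 + 16*c) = (c - 4)*(c + 2)*(c^2 - 4*c) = (c - 4)^2*(c + 2)*(c)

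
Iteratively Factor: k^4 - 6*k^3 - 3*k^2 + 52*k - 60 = (k - 2)*(k^3 - 4*k^2 - 11*k + 30) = (k - 5)*(k - 2)*(k^2 + k - 6) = (k - 5)*(k - 2)*(k + 3)*(k - 2)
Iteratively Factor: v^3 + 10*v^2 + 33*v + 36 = (v + 3)*(v^2 + 7*v + 12) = (v + 3)*(v + 4)*(v + 3)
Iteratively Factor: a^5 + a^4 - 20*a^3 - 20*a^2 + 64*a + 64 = (a - 2)*(a^4 + 3*a^3 - 14*a^2 - 48*a - 32) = (a - 4)*(a - 2)*(a^3 + 7*a^2 + 14*a + 8) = (a - 4)*(a - 2)*(a + 1)*(a^2 + 6*a + 8) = (a - 4)*(a - 2)*(a + 1)*(a + 4)*(a + 2)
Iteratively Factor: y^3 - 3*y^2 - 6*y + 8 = (y - 1)*(y^2 - 2*y - 8) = (y - 1)*(y + 2)*(y - 4)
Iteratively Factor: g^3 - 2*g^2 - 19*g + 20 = (g + 4)*(g^2 - 6*g + 5) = (g - 1)*(g + 4)*(g - 5)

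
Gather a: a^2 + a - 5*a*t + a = a^2 + a*(2 - 5*t)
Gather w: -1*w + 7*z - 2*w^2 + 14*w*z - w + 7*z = -2*w^2 + w*(14*z - 2) + 14*z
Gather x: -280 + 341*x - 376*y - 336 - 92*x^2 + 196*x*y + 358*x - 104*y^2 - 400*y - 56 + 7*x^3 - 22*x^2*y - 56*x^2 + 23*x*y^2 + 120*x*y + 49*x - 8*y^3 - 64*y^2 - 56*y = 7*x^3 + x^2*(-22*y - 148) + x*(23*y^2 + 316*y + 748) - 8*y^3 - 168*y^2 - 832*y - 672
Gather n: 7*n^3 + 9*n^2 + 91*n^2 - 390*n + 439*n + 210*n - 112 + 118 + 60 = 7*n^3 + 100*n^2 + 259*n + 66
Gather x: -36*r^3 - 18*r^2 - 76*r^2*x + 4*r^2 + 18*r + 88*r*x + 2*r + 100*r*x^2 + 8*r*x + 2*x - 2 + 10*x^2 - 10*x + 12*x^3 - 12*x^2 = -36*r^3 - 14*r^2 + 20*r + 12*x^3 + x^2*(100*r - 2) + x*(-76*r^2 + 96*r - 8) - 2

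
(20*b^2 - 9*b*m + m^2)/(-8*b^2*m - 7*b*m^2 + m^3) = (-20*b^2 + 9*b*m - m^2)/(m*(8*b^2 + 7*b*m - m^2))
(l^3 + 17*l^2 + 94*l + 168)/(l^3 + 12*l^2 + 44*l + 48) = (l + 7)/(l + 2)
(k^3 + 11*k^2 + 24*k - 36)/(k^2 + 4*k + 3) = (k^3 + 11*k^2 + 24*k - 36)/(k^2 + 4*k + 3)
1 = 1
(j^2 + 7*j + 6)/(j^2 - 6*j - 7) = (j + 6)/(j - 7)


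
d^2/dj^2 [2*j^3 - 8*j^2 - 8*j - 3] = 12*j - 16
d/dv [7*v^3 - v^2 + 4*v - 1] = 21*v^2 - 2*v + 4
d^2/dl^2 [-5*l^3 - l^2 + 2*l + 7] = -30*l - 2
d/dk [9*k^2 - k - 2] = 18*k - 1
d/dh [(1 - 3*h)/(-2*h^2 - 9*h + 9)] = 2*(-3*h^2 + 2*h - 9)/(4*h^4 + 36*h^3 + 45*h^2 - 162*h + 81)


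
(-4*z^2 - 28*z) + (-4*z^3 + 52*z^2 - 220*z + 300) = -4*z^3 + 48*z^2 - 248*z + 300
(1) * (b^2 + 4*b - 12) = b^2 + 4*b - 12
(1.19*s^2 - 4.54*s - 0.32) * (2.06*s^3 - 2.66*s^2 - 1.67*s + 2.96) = 2.4514*s^5 - 12.5178*s^4 + 9.4299*s^3 + 11.9554*s^2 - 12.904*s - 0.9472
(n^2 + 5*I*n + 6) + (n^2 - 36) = 2*n^2 + 5*I*n - 30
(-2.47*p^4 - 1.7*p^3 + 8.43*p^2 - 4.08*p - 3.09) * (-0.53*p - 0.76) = 1.3091*p^5 + 2.7782*p^4 - 3.1759*p^3 - 4.2444*p^2 + 4.7385*p + 2.3484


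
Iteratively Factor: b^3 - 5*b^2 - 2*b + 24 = (b + 2)*(b^2 - 7*b + 12) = (b - 4)*(b + 2)*(b - 3)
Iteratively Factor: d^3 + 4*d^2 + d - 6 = (d - 1)*(d^2 + 5*d + 6) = (d - 1)*(d + 2)*(d + 3)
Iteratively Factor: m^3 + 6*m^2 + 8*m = (m + 2)*(m^2 + 4*m) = m*(m + 2)*(m + 4)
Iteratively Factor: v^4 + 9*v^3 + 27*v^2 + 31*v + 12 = (v + 1)*(v^3 + 8*v^2 + 19*v + 12) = (v + 1)^2*(v^2 + 7*v + 12) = (v + 1)^2*(v + 3)*(v + 4)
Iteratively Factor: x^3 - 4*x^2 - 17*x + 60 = (x - 3)*(x^2 - x - 20) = (x - 5)*(x - 3)*(x + 4)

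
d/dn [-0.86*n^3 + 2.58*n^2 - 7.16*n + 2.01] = -2.58*n^2 + 5.16*n - 7.16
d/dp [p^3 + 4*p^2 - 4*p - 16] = 3*p^2 + 8*p - 4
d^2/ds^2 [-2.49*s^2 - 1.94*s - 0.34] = -4.98000000000000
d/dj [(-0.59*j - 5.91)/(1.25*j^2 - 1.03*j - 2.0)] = (0.7375*j^2 + 14.775*j - 4.9073)/(1.5625*j^4 - 2.575*j^3 - 3.9391*j^2 + 4.12*j + 4.0)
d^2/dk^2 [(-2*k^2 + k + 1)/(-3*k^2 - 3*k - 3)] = 2*(-k^3 - 3*k^2 + 1)/(k^6 + 3*k^5 + 6*k^4 + 7*k^3 + 6*k^2 + 3*k + 1)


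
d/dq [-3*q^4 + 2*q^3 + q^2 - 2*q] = -12*q^3 + 6*q^2 + 2*q - 2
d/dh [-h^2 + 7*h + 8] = 7 - 2*h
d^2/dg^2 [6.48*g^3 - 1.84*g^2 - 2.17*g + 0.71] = 38.88*g - 3.68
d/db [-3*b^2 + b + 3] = 1 - 6*b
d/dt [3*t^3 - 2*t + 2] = 9*t^2 - 2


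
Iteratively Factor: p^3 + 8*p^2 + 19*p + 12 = (p + 4)*(p^2 + 4*p + 3) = (p + 1)*(p + 4)*(p + 3)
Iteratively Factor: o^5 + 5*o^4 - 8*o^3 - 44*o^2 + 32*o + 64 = (o + 4)*(o^4 + o^3 - 12*o^2 + 4*o + 16) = (o - 2)*(o + 4)*(o^3 + 3*o^2 - 6*o - 8) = (o - 2)*(o + 4)^2*(o^2 - o - 2) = (o - 2)*(o + 1)*(o + 4)^2*(o - 2)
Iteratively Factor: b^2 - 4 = (b + 2)*(b - 2)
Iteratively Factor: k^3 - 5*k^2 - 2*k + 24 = (k - 4)*(k^2 - k - 6) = (k - 4)*(k - 3)*(k + 2)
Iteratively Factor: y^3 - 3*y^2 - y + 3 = (y + 1)*(y^2 - 4*y + 3) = (y - 3)*(y + 1)*(y - 1)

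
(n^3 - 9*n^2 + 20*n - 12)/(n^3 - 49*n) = (n^3 - 9*n^2 + 20*n - 12)/(n*(n^2 - 49))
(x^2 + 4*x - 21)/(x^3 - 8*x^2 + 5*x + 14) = (x^2 + 4*x - 21)/(x^3 - 8*x^2 + 5*x + 14)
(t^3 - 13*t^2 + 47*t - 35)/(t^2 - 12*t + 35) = t - 1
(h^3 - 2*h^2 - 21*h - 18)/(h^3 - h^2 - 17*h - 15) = (h - 6)/(h - 5)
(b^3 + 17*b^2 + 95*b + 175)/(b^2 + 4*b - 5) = (b^2 + 12*b + 35)/(b - 1)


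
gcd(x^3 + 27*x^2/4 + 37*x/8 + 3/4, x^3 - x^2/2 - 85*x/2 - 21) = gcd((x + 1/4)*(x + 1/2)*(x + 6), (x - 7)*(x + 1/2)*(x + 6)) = x^2 + 13*x/2 + 3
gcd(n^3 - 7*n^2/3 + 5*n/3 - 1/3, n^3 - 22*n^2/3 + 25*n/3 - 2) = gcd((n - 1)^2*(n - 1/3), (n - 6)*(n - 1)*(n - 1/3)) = n^2 - 4*n/3 + 1/3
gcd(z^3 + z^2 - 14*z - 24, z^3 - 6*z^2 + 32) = z^2 - 2*z - 8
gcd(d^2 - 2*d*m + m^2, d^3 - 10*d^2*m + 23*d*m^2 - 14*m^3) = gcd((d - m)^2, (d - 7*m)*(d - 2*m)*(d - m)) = d - m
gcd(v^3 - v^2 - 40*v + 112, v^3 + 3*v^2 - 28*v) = v^2 + 3*v - 28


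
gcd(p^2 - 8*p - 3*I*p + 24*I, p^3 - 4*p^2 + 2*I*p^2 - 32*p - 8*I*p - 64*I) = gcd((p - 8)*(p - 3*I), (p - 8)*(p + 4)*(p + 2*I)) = p - 8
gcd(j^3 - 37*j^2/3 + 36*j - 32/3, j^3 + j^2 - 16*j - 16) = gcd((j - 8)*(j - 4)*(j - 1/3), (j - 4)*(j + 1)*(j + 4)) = j - 4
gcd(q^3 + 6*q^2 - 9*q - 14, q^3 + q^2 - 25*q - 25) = q + 1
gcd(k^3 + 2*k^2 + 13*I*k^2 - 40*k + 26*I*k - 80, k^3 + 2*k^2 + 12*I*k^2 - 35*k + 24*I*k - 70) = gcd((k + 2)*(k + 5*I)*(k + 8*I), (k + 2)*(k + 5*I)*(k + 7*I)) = k^2 + k*(2 + 5*I) + 10*I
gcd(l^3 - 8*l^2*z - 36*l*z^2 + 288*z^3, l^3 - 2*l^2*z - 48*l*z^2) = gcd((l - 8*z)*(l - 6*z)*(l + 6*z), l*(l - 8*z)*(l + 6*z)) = -l^2 + 2*l*z + 48*z^2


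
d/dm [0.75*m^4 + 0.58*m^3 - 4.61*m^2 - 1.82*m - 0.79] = 3.0*m^3 + 1.74*m^2 - 9.22*m - 1.82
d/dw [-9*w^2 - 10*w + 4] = -18*w - 10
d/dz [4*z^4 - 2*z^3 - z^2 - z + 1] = 16*z^3 - 6*z^2 - 2*z - 1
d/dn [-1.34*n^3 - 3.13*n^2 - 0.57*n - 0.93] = -4.02*n^2 - 6.26*n - 0.57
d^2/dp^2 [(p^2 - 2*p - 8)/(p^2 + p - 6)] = 2*(-3*p^3 - 6*p^2 - 60*p - 32)/(p^6 + 3*p^5 - 15*p^4 - 35*p^3 + 90*p^2 + 108*p - 216)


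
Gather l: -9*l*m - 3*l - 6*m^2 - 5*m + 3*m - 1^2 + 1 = l*(-9*m - 3) - 6*m^2 - 2*m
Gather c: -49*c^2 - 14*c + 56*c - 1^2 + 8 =-49*c^2 + 42*c + 7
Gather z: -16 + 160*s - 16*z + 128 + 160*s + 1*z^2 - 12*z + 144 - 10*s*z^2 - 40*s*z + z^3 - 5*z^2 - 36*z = 320*s + z^3 + z^2*(-10*s - 4) + z*(-40*s - 64) + 256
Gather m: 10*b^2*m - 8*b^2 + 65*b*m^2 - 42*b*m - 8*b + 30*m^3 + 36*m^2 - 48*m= -8*b^2 - 8*b + 30*m^3 + m^2*(65*b + 36) + m*(10*b^2 - 42*b - 48)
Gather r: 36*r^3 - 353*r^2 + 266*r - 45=36*r^3 - 353*r^2 + 266*r - 45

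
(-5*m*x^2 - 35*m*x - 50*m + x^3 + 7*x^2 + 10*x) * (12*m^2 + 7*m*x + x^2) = -60*m^3*x^2 - 420*m^3*x - 600*m^3 - 23*m^2*x^3 - 161*m^2*x^2 - 230*m^2*x + 2*m*x^4 + 14*m*x^3 + 20*m*x^2 + x^5 + 7*x^4 + 10*x^3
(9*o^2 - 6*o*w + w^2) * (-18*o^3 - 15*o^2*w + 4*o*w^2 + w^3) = -162*o^5 - 27*o^4*w + 108*o^3*w^2 - 30*o^2*w^3 - 2*o*w^4 + w^5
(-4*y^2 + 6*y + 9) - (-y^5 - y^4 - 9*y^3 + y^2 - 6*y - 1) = y^5 + y^4 + 9*y^3 - 5*y^2 + 12*y + 10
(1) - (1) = 0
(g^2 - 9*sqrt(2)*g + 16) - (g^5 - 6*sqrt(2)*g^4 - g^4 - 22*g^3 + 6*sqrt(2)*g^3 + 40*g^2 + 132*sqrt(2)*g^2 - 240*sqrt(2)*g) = -g^5 + g^4 + 6*sqrt(2)*g^4 - 6*sqrt(2)*g^3 + 22*g^3 - 132*sqrt(2)*g^2 - 39*g^2 + 231*sqrt(2)*g + 16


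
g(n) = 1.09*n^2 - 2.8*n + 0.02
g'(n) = 2.18*n - 2.8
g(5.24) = 15.28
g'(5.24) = 8.62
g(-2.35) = 12.62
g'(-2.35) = -7.92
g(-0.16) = 0.50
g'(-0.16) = -3.15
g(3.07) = 1.70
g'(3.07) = 3.89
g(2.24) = -0.78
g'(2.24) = 2.08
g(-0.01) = 0.05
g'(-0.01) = -2.82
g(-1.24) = 5.17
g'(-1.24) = -5.50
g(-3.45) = 22.65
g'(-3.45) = -10.32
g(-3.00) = 18.23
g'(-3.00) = -9.34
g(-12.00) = 190.58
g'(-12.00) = -28.96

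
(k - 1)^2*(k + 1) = k^3 - k^2 - k + 1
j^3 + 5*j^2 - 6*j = j*(j - 1)*(j + 6)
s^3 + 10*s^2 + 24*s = s*(s + 4)*(s + 6)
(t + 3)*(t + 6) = t^2 + 9*t + 18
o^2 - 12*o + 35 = (o - 7)*(o - 5)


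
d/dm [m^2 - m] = 2*m - 1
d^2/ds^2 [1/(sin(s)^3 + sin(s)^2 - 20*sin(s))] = (-9*sin(s)^3 - 11*sin(s)^2 + 48*sin(s) + 76 - 514/sin(s) - 120/sin(s)^2 + 800/sin(s)^3)/((sin(s) - 4)^3*(sin(s) + 5)^3)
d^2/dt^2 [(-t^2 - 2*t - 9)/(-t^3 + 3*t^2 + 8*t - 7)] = 2*(t^6 + 6*t^5 + 60*t^4 - 255*t^3 + 6*t^2 + 585*t + 926)/(t^9 - 9*t^8 + 3*t^7 + 138*t^6 - 150*t^5 - 723*t^4 + 643*t^3 + 903*t^2 - 1176*t + 343)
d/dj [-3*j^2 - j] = -6*j - 1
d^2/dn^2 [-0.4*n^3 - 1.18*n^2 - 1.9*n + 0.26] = -2.4*n - 2.36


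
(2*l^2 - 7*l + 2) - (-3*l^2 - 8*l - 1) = 5*l^2 + l + 3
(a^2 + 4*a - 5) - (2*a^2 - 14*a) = -a^2 + 18*a - 5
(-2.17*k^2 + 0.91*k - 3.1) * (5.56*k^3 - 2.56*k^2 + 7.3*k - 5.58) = -12.0652*k^5 + 10.6148*k^4 - 35.4066*k^3 + 26.6876*k^2 - 27.7078*k + 17.298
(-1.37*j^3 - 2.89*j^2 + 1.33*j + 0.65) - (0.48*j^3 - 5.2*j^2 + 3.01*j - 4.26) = -1.85*j^3 + 2.31*j^2 - 1.68*j + 4.91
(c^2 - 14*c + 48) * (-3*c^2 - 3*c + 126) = -3*c^4 + 39*c^3 + 24*c^2 - 1908*c + 6048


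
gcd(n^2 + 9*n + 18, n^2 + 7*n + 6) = n + 6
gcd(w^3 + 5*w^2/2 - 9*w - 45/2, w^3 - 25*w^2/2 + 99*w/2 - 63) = w - 3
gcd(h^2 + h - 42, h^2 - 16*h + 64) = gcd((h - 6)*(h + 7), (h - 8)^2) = 1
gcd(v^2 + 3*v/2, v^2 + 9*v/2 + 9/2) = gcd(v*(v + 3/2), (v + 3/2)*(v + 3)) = v + 3/2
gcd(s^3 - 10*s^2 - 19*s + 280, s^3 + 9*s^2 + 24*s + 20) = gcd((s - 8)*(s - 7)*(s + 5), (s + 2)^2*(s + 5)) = s + 5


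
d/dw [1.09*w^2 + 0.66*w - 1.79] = 2.18*w + 0.66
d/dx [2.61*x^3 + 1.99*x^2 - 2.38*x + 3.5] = 7.83*x^2 + 3.98*x - 2.38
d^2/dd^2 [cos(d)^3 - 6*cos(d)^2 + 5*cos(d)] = -23*cos(d)/4 + 12*cos(2*d) - 9*cos(3*d)/4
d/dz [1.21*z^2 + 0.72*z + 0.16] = 2.42*z + 0.72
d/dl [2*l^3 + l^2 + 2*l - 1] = 6*l^2 + 2*l + 2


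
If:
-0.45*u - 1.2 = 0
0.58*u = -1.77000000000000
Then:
No Solution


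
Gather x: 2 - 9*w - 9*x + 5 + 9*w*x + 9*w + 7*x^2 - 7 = 7*x^2 + x*(9*w - 9)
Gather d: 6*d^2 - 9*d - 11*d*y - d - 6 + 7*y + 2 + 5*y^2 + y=6*d^2 + d*(-11*y - 10) + 5*y^2 + 8*y - 4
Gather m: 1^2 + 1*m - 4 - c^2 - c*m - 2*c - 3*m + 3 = -c^2 - 2*c + m*(-c - 2)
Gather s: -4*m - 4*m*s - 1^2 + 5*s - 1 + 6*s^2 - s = -4*m + 6*s^2 + s*(4 - 4*m) - 2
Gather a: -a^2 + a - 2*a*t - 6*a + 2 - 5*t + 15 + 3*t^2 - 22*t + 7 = -a^2 + a*(-2*t - 5) + 3*t^2 - 27*t + 24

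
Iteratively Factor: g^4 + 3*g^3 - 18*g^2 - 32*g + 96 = (g - 3)*(g^3 + 6*g^2 - 32) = (g - 3)*(g + 4)*(g^2 + 2*g - 8) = (g - 3)*(g - 2)*(g + 4)*(g + 4)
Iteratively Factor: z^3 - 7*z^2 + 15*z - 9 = (z - 3)*(z^2 - 4*z + 3) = (z - 3)*(z - 1)*(z - 3)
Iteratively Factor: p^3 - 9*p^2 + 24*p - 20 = (p - 5)*(p^2 - 4*p + 4) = (p - 5)*(p - 2)*(p - 2)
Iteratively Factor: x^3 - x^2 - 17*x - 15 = (x + 3)*(x^2 - 4*x - 5) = (x - 5)*(x + 3)*(x + 1)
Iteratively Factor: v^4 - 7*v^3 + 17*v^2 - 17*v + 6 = (v - 1)*(v^3 - 6*v^2 + 11*v - 6) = (v - 2)*(v - 1)*(v^2 - 4*v + 3) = (v - 3)*(v - 2)*(v - 1)*(v - 1)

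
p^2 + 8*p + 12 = (p + 2)*(p + 6)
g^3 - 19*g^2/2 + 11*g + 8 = (g - 8)*(g - 2)*(g + 1/2)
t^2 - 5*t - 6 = (t - 6)*(t + 1)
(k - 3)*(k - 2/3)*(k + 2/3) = k^3 - 3*k^2 - 4*k/9 + 4/3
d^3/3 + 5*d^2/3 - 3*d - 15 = (d/3 + 1)*(d - 3)*(d + 5)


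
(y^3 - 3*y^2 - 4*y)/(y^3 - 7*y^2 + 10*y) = (y^2 - 3*y - 4)/(y^2 - 7*y + 10)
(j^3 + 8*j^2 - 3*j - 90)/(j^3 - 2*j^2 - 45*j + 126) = (j^2 + 11*j + 30)/(j^2 + j - 42)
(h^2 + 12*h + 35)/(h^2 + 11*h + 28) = (h + 5)/(h + 4)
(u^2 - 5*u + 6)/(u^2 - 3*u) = (u - 2)/u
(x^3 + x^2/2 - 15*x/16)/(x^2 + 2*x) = (x^2 + x/2 - 15/16)/(x + 2)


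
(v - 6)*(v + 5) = v^2 - v - 30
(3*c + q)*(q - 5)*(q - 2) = 3*c*q^2 - 21*c*q + 30*c + q^3 - 7*q^2 + 10*q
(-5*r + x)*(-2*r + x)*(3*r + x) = 30*r^3 - 11*r^2*x - 4*r*x^2 + x^3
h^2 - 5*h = h*(h - 5)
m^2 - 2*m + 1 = (m - 1)^2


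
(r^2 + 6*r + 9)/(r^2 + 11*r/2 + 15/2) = 2*(r + 3)/(2*r + 5)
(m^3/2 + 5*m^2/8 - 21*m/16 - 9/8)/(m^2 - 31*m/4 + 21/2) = (8*m^3 + 10*m^2 - 21*m - 18)/(4*(4*m^2 - 31*m + 42))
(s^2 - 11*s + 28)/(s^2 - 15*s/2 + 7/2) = 2*(s - 4)/(2*s - 1)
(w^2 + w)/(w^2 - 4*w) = (w + 1)/(w - 4)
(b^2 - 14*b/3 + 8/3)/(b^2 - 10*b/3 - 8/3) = (3*b - 2)/(3*b + 2)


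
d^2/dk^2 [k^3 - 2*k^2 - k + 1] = 6*k - 4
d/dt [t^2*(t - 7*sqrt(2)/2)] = t*(3*t - 7*sqrt(2))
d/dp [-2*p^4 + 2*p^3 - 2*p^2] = 2*p*(-4*p^2 + 3*p - 2)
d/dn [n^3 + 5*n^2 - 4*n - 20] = 3*n^2 + 10*n - 4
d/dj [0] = 0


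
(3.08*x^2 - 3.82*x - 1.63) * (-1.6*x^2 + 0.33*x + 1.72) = -4.928*x^4 + 7.1284*x^3 + 6.645*x^2 - 7.1083*x - 2.8036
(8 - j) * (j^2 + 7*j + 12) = -j^3 + j^2 + 44*j + 96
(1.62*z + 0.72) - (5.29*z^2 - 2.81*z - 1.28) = -5.29*z^2 + 4.43*z + 2.0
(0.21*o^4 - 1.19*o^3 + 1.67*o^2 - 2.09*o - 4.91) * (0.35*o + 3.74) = 0.0735*o^5 + 0.3689*o^4 - 3.8661*o^3 + 5.5143*o^2 - 9.5351*o - 18.3634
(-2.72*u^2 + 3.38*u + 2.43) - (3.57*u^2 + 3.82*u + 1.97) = -6.29*u^2 - 0.44*u + 0.46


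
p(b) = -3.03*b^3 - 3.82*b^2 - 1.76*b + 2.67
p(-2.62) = 35.55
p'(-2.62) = -44.14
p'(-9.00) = -669.29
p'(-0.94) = -2.61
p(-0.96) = 3.52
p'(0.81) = -13.91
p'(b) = -9.09*b^2 - 7.64*b - 1.76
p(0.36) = 1.40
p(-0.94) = 3.47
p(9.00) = -2531.46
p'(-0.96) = -2.80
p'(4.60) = -229.25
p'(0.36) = -5.69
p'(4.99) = -266.23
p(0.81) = -2.87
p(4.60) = -381.19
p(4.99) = -477.71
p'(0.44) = -6.88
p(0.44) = 0.90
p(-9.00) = 1917.96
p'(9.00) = -806.81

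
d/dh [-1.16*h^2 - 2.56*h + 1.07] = -2.32*h - 2.56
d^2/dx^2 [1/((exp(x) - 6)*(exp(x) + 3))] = (4*exp(3*x) - 9*exp(2*x) + 81*exp(x) - 54)*exp(x)/(exp(6*x) - 9*exp(5*x) - 27*exp(4*x) + 297*exp(3*x) + 486*exp(2*x) - 2916*exp(x) - 5832)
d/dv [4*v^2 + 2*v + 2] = 8*v + 2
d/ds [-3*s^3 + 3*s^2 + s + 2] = -9*s^2 + 6*s + 1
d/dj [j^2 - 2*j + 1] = 2*j - 2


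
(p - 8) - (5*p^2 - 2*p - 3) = -5*p^2 + 3*p - 5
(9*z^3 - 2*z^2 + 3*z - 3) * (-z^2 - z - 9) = -9*z^5 - 7*z^4 - 82*z^3 + 18*z^2 - 24*z + 27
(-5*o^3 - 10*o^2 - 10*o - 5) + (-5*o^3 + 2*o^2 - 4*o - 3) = -10*o^3 - 8*o^2 - 14*o - 8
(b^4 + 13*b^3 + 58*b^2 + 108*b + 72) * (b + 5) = b^5 + 18*b^4 + 123*b^3 + 398*b^2 + 612*b + 360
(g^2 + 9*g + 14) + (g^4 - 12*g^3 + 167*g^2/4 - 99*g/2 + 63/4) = g^4 - 12*g^3 + 171*g^2/4 - 81*g/2 + 119/4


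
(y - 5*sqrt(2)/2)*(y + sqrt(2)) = y^2 - 3*sqrt(2)*y/2 - 5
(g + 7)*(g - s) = g^2 - g*s + 7*g - 7*s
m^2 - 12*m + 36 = (m - 6)^2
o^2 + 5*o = o*(o + 5)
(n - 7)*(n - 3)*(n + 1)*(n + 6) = n^4 - 3*n^3 - 43*n^2 + 87*n + 126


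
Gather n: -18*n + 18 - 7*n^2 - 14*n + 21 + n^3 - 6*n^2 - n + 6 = n^3 - 13*n^2 - 33*n + 45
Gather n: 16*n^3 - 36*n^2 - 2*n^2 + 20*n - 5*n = 16*n^3 - 38*n^2 + 15*n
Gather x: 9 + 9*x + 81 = 9*x + 90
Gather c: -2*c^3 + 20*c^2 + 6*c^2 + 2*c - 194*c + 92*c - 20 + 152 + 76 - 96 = -2*c^3 + 26*c^2 - 100*c + 112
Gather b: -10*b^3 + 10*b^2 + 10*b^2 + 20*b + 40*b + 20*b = -10*b^3 + 20*b^2 + 80*b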